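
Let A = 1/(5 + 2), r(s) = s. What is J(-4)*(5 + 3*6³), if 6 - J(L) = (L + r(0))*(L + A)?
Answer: -43098/7 ≈ -6156.9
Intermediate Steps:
A = ⅐ (A = 1/7 = ⅐ ≈ 0.14286)
J(L) = 6 - L*(⅐ + L) (J(L) = 6 - (L + 0)*(L + ⅐) = 6 - L*(⅐ + L))
J(-4)*(5 + 3*6³) = (6 - 1*(-4)² - ⅐*(-4))*(5 + 3*6³) = (6 - 1*16 + 4/7)*(5 + 3*216) = (6 - 16 + 4/7)*(5 + 648) = -66/7*653 = -43098/7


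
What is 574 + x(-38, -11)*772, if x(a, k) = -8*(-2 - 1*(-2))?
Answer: 574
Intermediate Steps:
x(a, k) = 0 (x(a, k) = -8*(-2 + 2) = -8*0 = 0)
574 + x(-38, -11)*772 = 574 + 0*772 = 574 + 0 = 574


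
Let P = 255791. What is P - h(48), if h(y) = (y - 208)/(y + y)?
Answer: 767378/3 ≈ 2.5579e+5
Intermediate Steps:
h(y) = (-208 + y)/(2*y) (h(y) = (-208 + y)/((2*y)) = (-208 + y)*(1/(2*y)) = (-208 + y)/(2*y))
P - h(48) = 255791 - (-208 + 48)/(2*48) = 255791 - (-160)/(2*48) = 255791 - 1*(-5/3) = 255791 + 5/3 = 767378/3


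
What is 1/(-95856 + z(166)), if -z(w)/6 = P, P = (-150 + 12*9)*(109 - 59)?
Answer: -1/83256 ≈ -1.2011e-5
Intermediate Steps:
P = -2100 (P = (-150 + 108)*50 = -42*50 = -2100)
z(w) = 12600 (z(w) = -6*(-2100) = 12600)
1/(-95856 + z(166)) = 1/(-95856 + 12600) = 1/(-83256) = -1/83256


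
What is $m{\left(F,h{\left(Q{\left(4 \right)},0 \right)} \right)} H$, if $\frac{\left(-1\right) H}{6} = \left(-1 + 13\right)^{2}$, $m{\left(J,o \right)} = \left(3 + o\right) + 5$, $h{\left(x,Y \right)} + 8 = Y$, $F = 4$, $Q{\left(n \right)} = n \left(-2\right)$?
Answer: $0$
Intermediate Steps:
$Q{\left(n \right)} = - 2 n$
$h{\left(x,Y \right)} = -8 + Y$
$m{\left(J,o \right)} = 8 + o$
$H = -864$ ($H = - 6 \left(-1 + 13\right)^{2} = - 6 \cdot 12^{2} = \left(-6\right) 144 = -864$)
$m{\left(F,h{\left(Q{\left(4 \right)},0 \right)} \right)} H = \left(8 + \left(-8 + 0\right)\right) \left(-864\right) = \left(8 - 8\right) \left(-864\right) = 0 \left(-864\right) = 0$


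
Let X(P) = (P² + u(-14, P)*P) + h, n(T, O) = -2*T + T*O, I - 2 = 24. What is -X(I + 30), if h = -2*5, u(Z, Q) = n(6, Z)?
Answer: 2250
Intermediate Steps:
I = 26 (I = 2 + 24 = 26)
n(T, O) = -2*T + O*T
u(Z, Q) = -12 + 6*Z (u(Z, Q) = 6*(-2 + Z) = -12 + 6*Z)
h = -10
X(P) = -10 + P² - 96*P (X(P) = (P² + (-12 + 6*(-14))*P) - 10 = (P² + (-12 - 84)*P) - 10 = (P² - 96*P) - 10 = -10 + P² - 96*P)
-X(I + 30) = -(-10 + (26 + 30)² - 96*(26 + 30)) = -(-10 + 56² - 96*56) = -(-10 + 3136 - 5376) = -1*(-2250) = 2250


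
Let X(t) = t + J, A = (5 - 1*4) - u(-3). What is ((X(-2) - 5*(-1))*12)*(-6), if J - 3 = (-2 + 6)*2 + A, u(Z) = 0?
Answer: -1080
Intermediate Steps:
A = 1 (A = (5 - 1*4) - 1*0 = (5 - 4) + 0 = 1 + 0 = 1)
J = 12 (J = 3 + ((-2 + 6)*2 + 1) = 3 + (4*2 + 1) = 3 + (8 + 1) = 3 + 9 = 12)
X(t) = 12 + t (X(t) = t + 12 = 12 + t)
((X(-2) - 5*(-1))*12)*(-6) = (((12 - 2) - 5*(-1))*12)*(-6) = ((10 + 5)*12)*(-6) = (15*12)*(-6) = 180*(-6) = -1080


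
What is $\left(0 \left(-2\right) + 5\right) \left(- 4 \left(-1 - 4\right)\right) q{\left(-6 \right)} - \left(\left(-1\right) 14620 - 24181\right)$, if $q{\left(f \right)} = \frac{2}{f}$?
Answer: $\frac{116303}{3} \approx 38768.0$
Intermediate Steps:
$\left(0 \left(-2\right) + 5\right) \left(- 4 \left(-1 - 4\right)\right) q{\left(-6 \right)} - \left(\left(-1\right) 14620 - 24181\right) = \left(0 \left(-2\right) + 5\right) \left(- 4 \left(-1 - 4\right)\right) \frac{2}{-6} - \left(\left(-1\right) 14620 - 24181\right) = \left(0 + 5\right) \left(\left(-4\right) \left(-5\right)\right) 2 \left(- \frac{1}{6}\right) - \left(-14620 - 24181\right) = 5 \cdot 20 \left(- \frac{1}{3}\right) - -38801 = 100 \left(- \frac{1}{3}\right) + 38801 = - \frac{100}{3} + 38801 = \frac{116303}{3}$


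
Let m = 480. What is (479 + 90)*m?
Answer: 273120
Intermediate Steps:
(479 + 90)*m = (479 + 90)*480 = 569*480 = 273120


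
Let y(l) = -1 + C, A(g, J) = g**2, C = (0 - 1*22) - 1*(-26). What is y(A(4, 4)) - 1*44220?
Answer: -44217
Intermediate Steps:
C = 4 (C = (0 - 22) + 26 = -22 + 26 = 4)
y(l) = 3 (y(l) = -1 + 4 = 3)
y(A(4, 4)) - 1*44220 = 3 - 1*44220 = 3 - 44220 = -44217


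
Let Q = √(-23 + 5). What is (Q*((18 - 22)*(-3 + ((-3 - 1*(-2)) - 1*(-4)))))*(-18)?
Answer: 0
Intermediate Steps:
Q = 3*I*√2 (Q = √(-18) = 3*I*√2 ≈ 4.2426*I)
(Q*((18 - 22)*(-3 + ((-3 - 1*(-2)) - 1*(-4)))))*(-18) = ((3*I*√2)*((18 - 22)*(-3 + ((-3 - 1*(-2)) - 1*(-4)))))*(-18) = ((3*I*√2)*(-4*(-3 + ((-3 + 2) + 4))))*(-18) = ((3*I*√2)*(-4*(-3 + (-1 + 4))))*(-18) = ((3*I*√2)*(-4*(-3 + 3)))*(-18) = ((3*I*√2)*(-4*0))*(-18) = ((3*I*√2)*0)*(-18) = 0*(-18) = 0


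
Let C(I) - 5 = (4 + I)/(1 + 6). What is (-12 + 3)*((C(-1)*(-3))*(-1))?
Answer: -1026/7 ≈ -146.57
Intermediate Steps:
C(I) = 39/7 + I/7 (C(I) = 5 + (4 + I)/(1 + 6) = 5 + (4 + I)/7 = 5 + (4 + I)*(1/7) = 5 + (4/7 + I/7) = 39/7 + I/7)
(-12 + 3)*((C(-1)*(-3))*(-1)) = (-12 + 3)*(((39/7 + (1/7)*(-1))*(-3))*(-1)) = -9*(39/7 - 1/7)*(-3)*(-1) = -9*(38/7)*(-3)*(-1) = -(-1026)*(-1)/7 = -9*114/7 = -1026/7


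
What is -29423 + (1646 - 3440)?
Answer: -31217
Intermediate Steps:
-29423 + (1646 - 3440) = -29423 - 1794 = -31217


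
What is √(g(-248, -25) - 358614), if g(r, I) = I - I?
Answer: 3*I*√39846 ≈ 598.84*I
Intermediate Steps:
g(r, I) = 0
√(g(-248, -25) - 358614) = √(0 - 358614) = √(-358614) = 3*I*√39846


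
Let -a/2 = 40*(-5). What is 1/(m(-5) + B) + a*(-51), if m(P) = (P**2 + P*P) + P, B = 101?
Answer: -2978399/146 ≈ -20400.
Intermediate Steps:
m(P) = P + 2*P**2 (m(P) = (P**2 + P**2) + P = 2*P**2 + P = P + 2*P**2)
a = 400 (a = -80*(-5) = -2*(-200) = 400)
1/(m(-5) + B) + a*(-51) = 1/(-5*(1 + 2*(-5)) + 101) + 400*(-51) = 1/(-5*(1 - 10) + 101) - 20400 = 1/(-5*(-9) + 101) - 20400 = 1/(45 + 101) - 20400 = 1/146 - 20400 = -2978399/146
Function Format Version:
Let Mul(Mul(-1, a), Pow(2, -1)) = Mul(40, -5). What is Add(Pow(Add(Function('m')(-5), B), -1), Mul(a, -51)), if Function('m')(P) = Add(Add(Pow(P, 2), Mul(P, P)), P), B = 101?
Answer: Rational(-2978399, 146) ≈ -20400.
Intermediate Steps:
Function('m')(P) = Add(P, Mul(2, Pow(P, 2))) (Function('m')(P) = Add(Add(Pow(P, 2), Pow(P, 2)), P) = Add(Mul(2, Pow(P, 2)), P) = Add(P, Mul(2, Pow(P, 2))))
a = 400 (a = Mul(-2, Mul(40, -5)) = Mul(-2, -200) = 400)
Add(Pow(Add(Function('m')(-5), B), -1), Mul(a, -51)) = Add(Pow(Add(Mul(-5, Add(1, Mul(2, -5))), 101), -1), Mul(400, -51)) = Add(Pow(Add(Mul(-5, Add(1, -10)), 101), -1), -20400) = Add(Pow(Add(Mul(-5, -9), 101), -1), -20400) = Add(Pow(Add(45, 101), -1), -20400) = Add(Pow(146, -1), -20400) = Add(Rational(1, 146), -20400) = Rational(-2978399, 146)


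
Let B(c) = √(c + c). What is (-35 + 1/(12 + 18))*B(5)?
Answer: -1049*√10/30 ≈ -110.57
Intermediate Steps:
B(c) = √2*√c (B(c) = √(2*c) = √2*√c)
(-35 + 1/(12 + 18))*B(5) = (-35 + 1/(12 + 18))*(√2*√5) = (-35 + 1/30)*√10 = -1049*√10/30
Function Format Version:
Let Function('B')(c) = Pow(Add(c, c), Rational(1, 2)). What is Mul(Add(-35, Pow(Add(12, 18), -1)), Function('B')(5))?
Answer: Mul(Rational(-1049, 30), Pow(10, Rational(1, 2))) ≈ -110.57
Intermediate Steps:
Function('B')(c) = Mul(Pow(2, Rational(1, 2)), Pow(c, Rational(1, 2))) (Function('B')(c) = Pow(Mul(2, c), Rational(1, 2)) = Mul(Pow(2, Rational(1, 2)), Pow(c, Rational(1, 2))))
Mul(Add(-35, Pow(Add(12, 18), -1)), Function('B')(5)) = Mul(Add(-35, Pow(Add(12, 18), -1)), Mul(Pow(2, Rational(1, 2)), Pow(5, Rational(1, 2)))) = Mul(Add(-35, Pow(30, -1)), Pow(10, Rational(1, 2))) = Mul(Add(-35, Rational(1, 30)), Pow(10, Rational(1, 2))) = Mul(Rational(-1049, 30), Pow(10, Rational(1, 2)))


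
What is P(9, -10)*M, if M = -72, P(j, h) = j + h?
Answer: 72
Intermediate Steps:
P(j, h) = h + j
P(9, -10)*M = (-10 + 9)*(-72) = -1*(-72) = 72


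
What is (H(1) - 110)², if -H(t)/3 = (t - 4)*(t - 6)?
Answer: 24025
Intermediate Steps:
H(t) = -3*(-6 + t)*(-4 + t) (H(t) = -3*(t - 4)*(t - 6) = -3*(-4 + t)*(-6 + t) = -3*(-6 + t)*(-4 + t))
(H(1) - 110)² = ((-72 - 3*1² + 30*1) - 110)² = ((-72 - 3*1 + 30) - 110)² = ((-72 - 3 + 30) - 110)² = (-45 - 110)² = (-155)² = 24025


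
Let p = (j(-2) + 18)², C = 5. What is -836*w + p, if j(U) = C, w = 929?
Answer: -776115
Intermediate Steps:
j(U) = 5
p = 529 (p = (5 + 18)² = 23² = 529)
-836*w + p = -836*929 + 529 = -776644 + 529 = -776115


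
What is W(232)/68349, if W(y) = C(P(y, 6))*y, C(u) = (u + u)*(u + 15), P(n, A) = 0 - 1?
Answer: -6496/68349 ≈ -0.095042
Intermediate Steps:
P(n, A) = -1
C(u) = 2*u*(15 + u) (C(u) = (2*u)*(15 + u) = 2*u*(15 + u))
W(y) = -28*y (W(y) = (2*(-1)*(15 - 1))*y = (2*(-1)*14)*y = -28*y)
W(232)/68349 = -28*232/68349 = -6496*1/68349 = -6496/68349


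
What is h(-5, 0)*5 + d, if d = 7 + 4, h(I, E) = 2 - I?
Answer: 46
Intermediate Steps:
d = 11
h(-5, 0)*5 + d = (2 - 1*(-5))*5 + 11 = (2 + 5)*5 + 11 = 7*5 + 11 = 35 + 11 = 46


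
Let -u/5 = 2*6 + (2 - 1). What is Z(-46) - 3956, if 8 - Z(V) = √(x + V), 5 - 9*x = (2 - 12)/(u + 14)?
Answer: -3948 - I*√1064319/153 ≈ -3948.0 - 6.7429*I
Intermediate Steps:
u = -65 (u = -5*(2*6 + (2 - 1)) = -5*(12 + 1) = -5*13 = -65)
x = 245/459 (x = 5/9 - (2 - 12)/(9*(-65 + 14)) = 5/9 - (-10)/(9*(-51)) = 5/9 - (-10)*(-1)/(9*51) = 5/9 - ⅑*10/51 = 5/9 - 10/459 = 245/459 ≈ 0.53377)
Z(V) = 8 - √(245/459 + V)
Z(-46) - 3956 = (8 - √(12495 + 23409*(-46))/153) - 3956 = (8 - √(12495 - 1076814)/153) - 3956 = (8 - I*√1064319/153) - 3956 = -3948 - I*√1064319/153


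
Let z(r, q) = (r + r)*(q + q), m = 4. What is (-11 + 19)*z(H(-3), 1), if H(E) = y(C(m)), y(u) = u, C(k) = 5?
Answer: 160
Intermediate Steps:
H(E) = 5
z(r, q) = 4*q*r (z(r, q) = (2*r)*(2*q) = 4*q*r)
(-11 + 19)*z(H(-3), 1) = (-11 + 19)*(4*1*5) = 8*20 = 160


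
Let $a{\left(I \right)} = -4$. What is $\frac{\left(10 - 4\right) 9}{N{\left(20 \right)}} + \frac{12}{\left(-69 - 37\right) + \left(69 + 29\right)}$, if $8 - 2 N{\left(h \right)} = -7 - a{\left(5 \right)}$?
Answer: $\frac{183}{22} \approx 8.3182$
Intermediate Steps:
$N{\left(h \right)} = \frac{11}{2}$ ($N{\left(h \right)} = 4 - \frac{-7 - -4}{2} = 4 - \frac{-7 + 4}{2} = 4 - - \frac{3}{2} = 4 + \frac{3}{2} = \frac{11}{2}$)
$\frac{\left(10 - 4\right) 9}{N{\left(20 \right)}} + \frac{12}{\left(-69 - 37\right) + \left(69 + 29\right)} = \frac{\left(10 - 4\right) 9}{\frac{11}{2}} + \frac{12}{\left(-69 - 37\right) + \left(69 + 29\right)} = 6 \cdot 9 \cdot \frac{2}{11} + \frac{12}{-106 + 98} = 54 \cdot \frac{2}{11} + \frac{12}{-8} = \frac{108}{11} + 12 \left(- \frac{1}{8}\right) = \frac{108}{11} - \frac{3}{2} = \frac{183}{22}$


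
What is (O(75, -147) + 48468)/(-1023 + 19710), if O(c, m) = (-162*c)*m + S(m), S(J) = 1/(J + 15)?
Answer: 242156375/2466684 ≈ 98.171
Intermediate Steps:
S(J) = 1/(15 + J)
O(c, m) = 1/(15 + m) - 162*c*m (O(c, m) = (-162*c)*m + 1/(15 + m) = -162*c*m + 1/(15 + m) = 1/(15 + m) - 162*c*m)
(O(75, -147) + 48468)/(-1023 + 19710) = ((1 - 162*75*(-147)*(15 - 147))/(15 - 147) + 48468)/(-1023 + 19710) = ((1 - 162*75*(-147)*(-132))/(-132) + 48468)/18687 = (-(1 - 235758600)/132 + 48468)*(1/18687) = (-1/132*(-235758599) + 48468)*(1/18687) = (235758599/132 + 48468)*(1/18687) = (242156375/132)*(1/18687) = 242156375/2466684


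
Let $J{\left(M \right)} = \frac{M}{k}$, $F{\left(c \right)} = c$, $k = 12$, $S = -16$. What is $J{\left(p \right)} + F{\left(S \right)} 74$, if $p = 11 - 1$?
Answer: $- \frac{7099}{6} \approx -1183.2$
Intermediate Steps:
$p = 10$ ($p = 11 - 1 = 10$)
$J{\left(M \right)} = \frac{M}{12}$
$J{\left(p \right)} + F{\left(S \right)} 74 = \frac{1}{12} \cdot 10 - 1184 = \frac{5}{6} - 1184 = - \frac{7099}{6}$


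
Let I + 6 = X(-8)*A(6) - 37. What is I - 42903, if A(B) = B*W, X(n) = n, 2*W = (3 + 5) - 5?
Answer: -43018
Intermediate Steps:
W = 3/2 (W = ((3 + 5) - 5)/2 = (8 - 5)/2 = (1/2)*3 = 3/2 ≈ 1.5000)
A(B) = 3*B/2 (A(B) = B*(3/2) = 3*B/2)
I = -115 (I = -6 + (-12*6 - 37) = -6 + (-8*9 - 37) = -6 + (-72 - 37) = -6 - 109 = -115)
I - 42903 = -115 - 42903 = -43018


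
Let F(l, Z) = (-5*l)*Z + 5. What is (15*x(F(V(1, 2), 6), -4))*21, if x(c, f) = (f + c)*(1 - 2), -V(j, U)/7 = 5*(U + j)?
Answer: -992565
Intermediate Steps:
V(j, U) = -35*U - 35*j (V(j, U) = -35*(U + j) = -7*(5*U + 5*j) = -35*U - 35*j)
F(l, Z) = 5 - 5*Z*l (F(l, Z) = -5*Z*l + 5 = 5 - 5*Z*l)
x(c, f) = -c - f (x(c, f) = (c + f)*(-1) = -c - f)
(15*x(F(V(1, 2), 6), -4))*21 = (15*(-(5 - 5*6*(-35*2 - 35*1)) - 1*(-4)))*21 = (15*(-(5 - 5*6*(-70 - 35)) + 4))*21 = (15*(-(5 - 5*6*(-105)) + 4))*21 = (15*(-(5 + 3150) + 4))*21 = (15*(-1*3155 + 4))*21 = (15*(-3155 + 4))*21 = (15*(-3151))*21 = -47265*21 = -992565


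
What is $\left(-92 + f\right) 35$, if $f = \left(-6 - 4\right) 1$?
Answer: $-3570$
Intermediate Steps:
$f = -10$ ($f = \left(-10\right) 1 = -10$)
$\left(-92 + f\right) 35 = \left(-92 - 10\right) 35 = \left(-102\right) 35 = -3570$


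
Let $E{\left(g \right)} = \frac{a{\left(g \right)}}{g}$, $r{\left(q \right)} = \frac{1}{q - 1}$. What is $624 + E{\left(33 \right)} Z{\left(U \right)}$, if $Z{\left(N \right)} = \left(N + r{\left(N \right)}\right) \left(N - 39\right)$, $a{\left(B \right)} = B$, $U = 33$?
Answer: $\frac{6813}{16} \approx 425.81$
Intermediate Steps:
$r{\left(q \right)} = \frac{1}{-1 + q}$
$Z{\left(N \right)} = \left(-39 + N\right) \left(N + \frac{1}{-1 + N}\right)$ ($Z{\left(N \right)} = \left(N + \frac{1}{-1 + N}\right) \left(N - 39\right) = \left(N + \frac{1}{-1 + N}\right) \left(-39 + N\right) = \left(-39 + N\right) \left(N + \frac{1}{-1 + N}\right)$)
$E{\left(g \right)} = 1$ ($E{\left(g \right)} = \frac{g}{g} = 1$)
$624 + E{\left(33 \right)} Z{\left(U \right)} = 624 + 1 \frac{-39 + 33 + 33 \left(-1 + 33\right) \left(-39 + 33\right)}{-1 + 33} = 624 + 1 \frac{-39 + 33 + 33 \cdot 32 \left(-6\right)}{32} = 624 + 1 \frac{-39 + 33 - 6336}{32} = 624 + 1 \cdot \frac{1}{32} \left(-6342\right) = 624 + 1 \left(- \frac{3171}{16}\right) = 624 - \frac{3171}{16} = \frac{6813}{16}$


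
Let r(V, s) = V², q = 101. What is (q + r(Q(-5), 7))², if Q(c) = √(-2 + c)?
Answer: 8836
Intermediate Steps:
(q + r(Q(-5), 7))² = (101 + (√(-2 - 5))²)² = (101 + (√(-7))²)² = (101 + (I*√7)²)² = (101 - 7)² = 94² = 8836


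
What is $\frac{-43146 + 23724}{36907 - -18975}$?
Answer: $- \frac{9711}{27941} \approx -0.34755$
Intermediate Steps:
$\frac{-43146 + 23724}{36907 - -18975} = - \frac{19422}{36907 + \left(-3271 + 22246\right)} = - \frac{19422}{36907 + 18975} = - \frac{19422}{55882} = \left(-19422\right) \frac{1}{55882} = - \frac{9711}{27941}$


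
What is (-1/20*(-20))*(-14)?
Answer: -14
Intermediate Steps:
(-1/20*(-20))*(-14) = (-1*1/20*(-20))*(-14) = -1/20*(-20)*(-14) = 1*(-14) = -14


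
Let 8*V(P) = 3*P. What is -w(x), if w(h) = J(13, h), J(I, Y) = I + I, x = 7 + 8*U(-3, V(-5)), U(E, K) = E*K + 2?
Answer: -26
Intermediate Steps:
V(P) = 3*P/8 (V(P) = (3*P)/8 = 3*P/8)
U(E, K) = 2 + E*K
x = 68 (x = 7 + 8*(2 - 9*(-5)/8) = 7 + 8*(2 - 3*(-15/8)) = 7 + 8*(2 + 45/8) = 7 + 8*(61/8) = 7 + 61 = 68)
J(I, Y) = 2*I
w(h) = 26 (w(h) = 2*13 = 26)
-w(x) = -1*26 = -26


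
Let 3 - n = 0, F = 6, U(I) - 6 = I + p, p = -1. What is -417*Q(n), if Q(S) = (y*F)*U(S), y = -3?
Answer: 60048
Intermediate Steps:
U(I) = 5 + I (U(I) = 6 + (I - 1) = 6 + (-1 + I) = 5 + I)
n = 3 (n = 3 - 1*0 = 3 + 0 = 3)
Q(S) = -90 - 18*S (Q(S) = (-3*6)*(5 + S) = -18*(5 + S) = -90 - 18*S)
-417*Q(n) = -417*(-90 - 18*3) = -417*(-90 - 54) = -417*(-144) = 60048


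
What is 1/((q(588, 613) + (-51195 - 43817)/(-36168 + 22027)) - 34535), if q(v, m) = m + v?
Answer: -14141/471281082 ≈ -3.0005e-5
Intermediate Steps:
1/((q(588, 613) + (-51195 - 43817)/(-36168 + 22027)) - 34535) = 1/(((613 + 588) + (-51195 - 43817)/(-36168 + 22027)) - 34535) = 1/((1201 - 95012/(-14141)) - 34535) = 1/((1201 - 95012*(-1/14141)) - 34535) = 1/((1201 + 95012/14141) - 34535) = 1/(17078353/14141 - 34535) = 1/(-471281082/14141) = -14141/471281082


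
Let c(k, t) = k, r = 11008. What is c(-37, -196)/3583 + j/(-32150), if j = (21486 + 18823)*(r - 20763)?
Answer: 281777125887/23038690 ≈ 12231.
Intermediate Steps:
j = -393214295 (j = (21486 + 18823)*(11008 - 20763) = 40309*(-9755) = -393214295)
c(-37, -196)/3583 + j/(-32150) = -37/3583 - 393214295/(-32150) = -37*1/3583 - 393214295*(-1/32150) = -37/3583 + 78642859/6430 = 281777125887/23038690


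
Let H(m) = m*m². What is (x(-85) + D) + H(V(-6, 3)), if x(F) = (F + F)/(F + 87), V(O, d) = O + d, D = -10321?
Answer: -10433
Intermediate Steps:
x(F) = 2*F/(87 + F) (x(F) = (2*F)/(87 + F) = 2*F/(87 + F))
H(m) = m³
(x(-85) + D) + H(V(-6, 3)) = (2*(-85)/(87 - 85) - 10321) + (-6 + 3)³ = (2*(-85)/2 - 10321) + (-3)³ = (2*(-85)*(½) - 10321) - 27 = (-85 - 10321) - 27 = -10406 - 27 = -10433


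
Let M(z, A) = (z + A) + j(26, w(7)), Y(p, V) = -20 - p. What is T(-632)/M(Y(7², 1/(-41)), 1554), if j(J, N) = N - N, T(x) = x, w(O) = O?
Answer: -632/1485 ≈ -0.42559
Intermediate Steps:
j(J, N) = 0
M(z, A) = A + z (M(z, A) = (z + A) + 0 = (A + z) + 0 = A + z)
T(-632)/M(Y(7², 1/(-41)), 1554) = -632/(1554 + (-20 - 1*7²)) = -632/(1554 + (-20 - 1*49)) = -632/(1554 + (-20 - 49)) = -632/(1554 - 69) = -632/1485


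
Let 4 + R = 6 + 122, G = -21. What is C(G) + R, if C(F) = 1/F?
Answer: 2603/21 ≈ 123.95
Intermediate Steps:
R = 124 (R = -4 + (6 + 122) = -4 + 128 = 124)
C(G) + R = 1/(-21) + 124 = -1/21 + 124 = 2603/21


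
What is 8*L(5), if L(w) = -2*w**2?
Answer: -400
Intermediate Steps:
8*L(5) = 8*(-2*5**2) = 8*(-2*25) = 8*(-50) = -400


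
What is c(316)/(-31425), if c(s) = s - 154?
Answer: -54/10475 ≈ -0.0051551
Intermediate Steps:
c(s) = -154 + s
c(316)/(-31425) = (-154 + 316)/(-31425) = 162*(-1/31425) = -54/10475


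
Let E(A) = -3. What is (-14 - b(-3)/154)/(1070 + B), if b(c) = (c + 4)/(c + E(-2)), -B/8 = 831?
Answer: 12935/5154072 ≈ 0.0025097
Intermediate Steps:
B = -6648 (B = -8*831 = -6648)
b(c) = (4 + c)/(-3 + c) (b(c) = (c + 4)/(c - 3) = (4 + c)/(-3 + c))
(-14 - b(-3)/154)/(1070 + B) = (-14 - (4 - 3)/(-3 - 3)/154)/(1070 - 6648) = (-14 - 1/(-6)/154)/(-5578) = -(-14 - (-⅙*1)/154)/5578 = -(-14 - (-1)/(6*154))/5578 = -(-14 - 1*(-1/924))/5578 = -(-14 + 1/924)/5578 = -1/5578*(-12935/924) = 12935/5154072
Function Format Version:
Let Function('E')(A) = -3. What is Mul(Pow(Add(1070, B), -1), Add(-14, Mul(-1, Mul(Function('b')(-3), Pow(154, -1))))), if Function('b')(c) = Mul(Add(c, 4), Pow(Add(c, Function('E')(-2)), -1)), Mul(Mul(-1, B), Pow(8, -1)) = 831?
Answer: Rational(12935, 5154072) ≈ 0.0025097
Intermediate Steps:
B = -6648 (B = Mul(-8, 831) = -6648)
Function('b')(c) = Mul(Pow(Add(-3, c), -1), Add(4, c)) (Function('b')(c) = Mul(Add(c, 4), Pow(Add(c, -3), -1)) = Mul(Add(4, c), Pow(Add(-3, c), -1)) = Mul(Pow(Add(-3, c), -1), Add(4, c)))
Mul(Pow(Add(1070, B), -1), Add(-14, Mul(-1, Mul(Function('b')(-3), Pow(154, -1))))) = Mul(Pow(Add(1070, -6648), -1), Add(-14, Mul(-1, Mul(Mul(Pow(Add(-3, -3), -1), Add(4, -3)), Pow(154, -1))))) = Mul(Pow(-5578, -1), Add(-14, Mul(-1, Mul(Mul(Pow(-6, -1), 1), Rational(1, 154))))) = Mul(Rational(-1, 5578), Add(-14, Mul(-1, Mul(Mul(Rational(-1, 6), 1), Rational(1, 154))))) = Mul(Rational(-1, 5578), Add(-14, Mul(-1, Mul(Rational(-1, 6), Rational(1, 154))))) = Mul(Rational(-1, 5578), Add(-14, Mul(-1, Rational(-1, 924)))) = Mul(Rational(-1, 5578), Add(-14, Rational(1, 924))) = Mul(Rational(-1, 5578), Rational(-12935, 924)) = Rational(12935, 5154072)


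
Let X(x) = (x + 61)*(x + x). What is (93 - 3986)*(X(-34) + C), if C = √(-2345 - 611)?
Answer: 7147548 - 7786*I*√739 ≈ 7.1476e+6 - 2.1166e+5*I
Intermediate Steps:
X(x) = 2*x*(61 + x) (X(x) = (61 + x)*(2*x) = 2*x*(61 + x))
C = 2*I*√739 (C = √(-2956) = 2*I*√739 ≈ 54.369*I)
(93 - 3986)*(X(-34) + C) = (93 - 3986)*(2*(-34)*(61 - 34) + 2*I*√739) = -3893*(2*(-34)*27 + 2*I*√739) = -3893*(-1836 + 2*I*√739) = 7147548 - 7786*I*√739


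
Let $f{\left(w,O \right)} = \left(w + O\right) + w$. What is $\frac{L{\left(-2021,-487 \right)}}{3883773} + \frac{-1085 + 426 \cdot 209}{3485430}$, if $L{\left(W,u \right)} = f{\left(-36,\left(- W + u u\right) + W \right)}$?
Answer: $\frac{389319649429}{4512206309130} \approx 0.086281$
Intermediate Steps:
$f{\left(w,O \right)} = O + 2 w$ ($f{\left(w,O \right)} = \left(O + w\right) + w = O + 2 w$)
$L{\left(W,u \right)} = -72 + u^{2}$ ($L{\left(W,u \right)} = \left(\left(- W + u u\right) + W\right) + 2 \left(-36\right) = \left(\left(- W + u^{2}\right) + W\right) - 72 = \left(\left(u^{2} - W\right) + W\right) - 72 = u^{2} - 72 = -72 + u^{2}$)
$\frac{L{\left(-2021,-487 \right)}}{3883773} + \frac{-1085 + 426 \cdot 209}{3485430} = \frac{-72 + \left(-487\right)^{2}}{3883773} + \frac{-1085 + 426 \cdot 209}{3485430} = \left(-72 + 237169\right) \frac{1}{3883773} + \left(-1085 + 89034\right) \frac{1}{3485430} = 237097 \cdot \frac{1}{3883773} + 87949 \cdot \frac{1}{3485430} = \frac{237097}{3883773} + \frac{87949}{3485430} = \frac{389319649429}{4512206309130}$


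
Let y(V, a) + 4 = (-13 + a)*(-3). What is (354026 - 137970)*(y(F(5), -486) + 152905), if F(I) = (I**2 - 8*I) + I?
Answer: 33358614288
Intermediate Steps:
F(I) = I**2 - 7*I
y(V, a) = 35 - 3*a (y(V, a) = -4 + (-13 + a)*(-3) = -4 + (39 - 3*a) = 35 - 3*a)
(354026 - 137970)*(y(F(5), -486) + 152905) = (354026 - 137970)*((35 - 3*(-486)) + 152905) = 216056*((35 + 1458) + 152905) = 216056*(1493 + 152905) = 216056*154398 = 33358614288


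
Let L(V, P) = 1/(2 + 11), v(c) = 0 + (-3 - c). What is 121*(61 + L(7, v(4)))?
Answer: 96074/13 ≈ 7390.3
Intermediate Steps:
v(c) = -3 - c
L(V, P) = 1/13
121*(61 + L(7, v(4))) = 121*(61 + 1/13) = 121*(794/13) = 96074/13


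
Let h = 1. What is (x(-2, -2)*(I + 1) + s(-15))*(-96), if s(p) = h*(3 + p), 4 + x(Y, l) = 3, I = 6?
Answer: 1824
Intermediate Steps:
x(Y, l) = -1 (x(Y, l) = -4 + 3 = -1)
s(p) = 3 + p (s(p) = 1*(3 + p) = 3 + p)
(x(-2, -2)*(I + 1) + s(-15))*(-96) = (-(6 + 1) + (3 - 15))*(-96) = (-1*7 - 12)*(-96) = (-7 - 12)*(-96) = -19*(-96) = 1824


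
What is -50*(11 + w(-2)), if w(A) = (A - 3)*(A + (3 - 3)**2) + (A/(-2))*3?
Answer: -1200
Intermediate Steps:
w(A) = -3*A/2 + A*(-3 + A) (w(A) = (-3 + A)*(A + 0**2) + (A*(-1/2))*3 = (-3 + A)*(A + 0) - A/2*3 = (-3 + A)*A - 3*A/2 = A*(-3 + A) - 3*A/2 = -3*A/2 + A*(-3 + A))
-50*(11 + w(-2)) = -50*(11 + (1/2)*(-2)*(-9 + 2*(-2))) = -50*(11 + (1/2)*(-2)*(-9 - 4)) = -50*(11 + (1/2)*(-2)*(-13)) = -50*(11 + 13) = -50*24 = -1200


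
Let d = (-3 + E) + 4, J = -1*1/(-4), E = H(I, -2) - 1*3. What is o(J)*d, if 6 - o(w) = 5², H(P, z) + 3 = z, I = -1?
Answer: 133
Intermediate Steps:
H(P, z) = -3 + z
E = -8 (E = (-3 - 2) - 1*3 = -5 - 3 = -8)
J = ¼ (J = -1*(-¼) = ¼ ≈ 0.25000)
o(w) = -19 (o(w) = 6 - 1*5² = 6 - 1*25 = 6 - 25 = -19)
d = -7 (d = (-3 - 8) + 4 = -11 + 4 = -7)
o(J)*d = -19*(-7) = 133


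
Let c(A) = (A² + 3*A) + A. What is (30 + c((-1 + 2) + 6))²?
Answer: 11449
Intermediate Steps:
c(A) = A² + 4*A
(30 + c((-1 + 2) + 6))² = (30 + ((-1 + 2) + 6)*(4 + ((-1 + 2) + 6)))² = (30 + (1 + 6)*(4 + (1 + 6)))² = (30 + 7*(4 + 7))² = (30 + 7*11)² = (30 + 77)² = 107² = 11449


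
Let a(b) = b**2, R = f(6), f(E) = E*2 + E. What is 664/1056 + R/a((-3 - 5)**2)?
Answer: 42793/67584 ≈ 0.63318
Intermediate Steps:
f(E) = 3*E (f(E) = 2*E + E = 3*E)
R = 18 (R = 3*6 = 18)
664/1056 + R/a((-3 - 5)**2) = 664/1056 + 18/(((-3 - 5)**2)**2) = 664*(1/1056) + 18/(((-8)**2)**2) = 83/132 + 18/(64**2) = 83/132 + 18/4096 = 83/132 + 18*(1/4096) = 83/132 + 9/2048 = 42793/67584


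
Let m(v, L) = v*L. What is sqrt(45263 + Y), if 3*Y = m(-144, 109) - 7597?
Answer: 4*sqrt(21093)/3 ≈ 193.65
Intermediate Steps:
m(v, L) = L*v
Y = -23293/3 (Y = (109*(-144) - 7597)/3 = (-15696 - 7597)/3 = (1/3)*(-23293) = -23293/3 ≈ -7764.3)
sqrt(45263 + Y) = sqrt(45263 - 23293/3) = sqrt(112496/3) = 4*sqrt(21093)/3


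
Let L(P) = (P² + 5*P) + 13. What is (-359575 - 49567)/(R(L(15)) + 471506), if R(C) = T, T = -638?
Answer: -204571/235434 ≈ -0.86891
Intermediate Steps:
L(P) = 13 + P² + 5*P
R(C) = -638
(-359575 - 49567)/(R(L(15)) + 471506) = (-359575 - 49567)/(-638 + 471506) = -409142/470868 = -409142*1/470868 = -204571/235434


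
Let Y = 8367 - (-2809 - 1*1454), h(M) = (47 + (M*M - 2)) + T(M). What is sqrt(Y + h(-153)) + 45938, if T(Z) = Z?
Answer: 45938 + sqrt(35931) ≈ 46128.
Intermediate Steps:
h(M) = 45 + M + M**2 (h(M) = (47 + (M*M - 2)) + M = (47 + (M**2 - 2)) + M = (47 + (-2 + M**2)) + M = (45 + M**2) + M = 45 + M + M**2)
Y = 12630 (Y = 8367 - (-2809 - 1454) = 8367 - 1*(-4263) = 8367 + 4263 = 12630)
sqrt(Y + h(-153)) + 45938 = sqrt(12630 + (45 - 153 + (-153)**2)) + 45938 = sqrt(12630 + (45 - 153 + 23409)) + 45938 = sqrt(12630 + 23301) + 45938 = sqrt(35931) + 45938 = 45938 + sqrt(35931)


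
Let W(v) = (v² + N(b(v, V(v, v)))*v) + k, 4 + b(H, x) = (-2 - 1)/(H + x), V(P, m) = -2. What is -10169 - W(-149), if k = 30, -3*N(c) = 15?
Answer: -33145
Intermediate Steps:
b(H, x) = -4 - 3/(H + x) (b(H, x) = -4 + (-2 - 1)/(H + x) = -4 - 3/(H + x))
N(c) = -5 (N(c) = -⅓*15 = -5)
W(v) = 30 + v² - 5*v (W(v) = (v² - 5*v) + 30 = 30 + v² - 5*v)
-10169 - W(-149) = -10169 - (30 + (-149)² - 5*(-149)) = -10169 - (30 + 22201 + 745) = -10169 - 1*22976 = -10169 - 22976 = -33145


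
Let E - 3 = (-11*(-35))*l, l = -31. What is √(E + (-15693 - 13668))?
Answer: I*√41293 ≈ 203.21*I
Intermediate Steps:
E = -11932 (E = 3 - 11*(-35)*(-31) = 3 + 385*(-31) = 3 - 11935 = -11932)
√(E + (-15693 - 13668)) = √(-11932 + (-15693 - 13668)) = √(-11932 - 29361) = √(-41293) = I*√41293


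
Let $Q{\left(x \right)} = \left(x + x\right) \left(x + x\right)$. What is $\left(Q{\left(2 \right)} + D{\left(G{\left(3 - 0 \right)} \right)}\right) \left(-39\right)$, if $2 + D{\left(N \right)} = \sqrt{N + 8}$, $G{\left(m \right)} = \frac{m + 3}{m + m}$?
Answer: $-663$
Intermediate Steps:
$Q{\left(x \right)} = 4 x^{2}$ ($Q{\left(x \right)} = 2 x 2 x = 4 x^{2}$)
$G{\left(m \right)} = \frac{3 + m}{2 m}$
$D{\left(N \right)} = -2 + \sqrt{8 + N}$ ($D{\left(N \right)} = -2 + \sqrt{N + 8} = -2 + \sqrt{8 + N}$)
$\left(Q{\left(2 \right)} + D{\left(G{\left(3 - 0 \right)} \right)}\right) \left(-39\right) = \left(4 \cdot 2^{2} - \left(2 - \sqrt{8 + \frac{3 + \left(3 - 0\right)}{2 \left(3 - 0\right)}}\right)\right) \left(-39\right) = \left(4 \cdot 4 - \left(2 - \sqrt{8 + \frac{3 + \left(3 + 0\right)}{2 \left(3 + 0\right)}}\right)\right) \left(-39\right) = \left(16 - \left(2 - \sqrt{8 + \frac{3 + 3}{2 \cdot 3}}\right)\right) \left(-39\right) = \left(16 - \left(2 - \sqrt{8 + \frac{1}{2} \cdot \frac{1}{3} \cdot 6}\right)\right) \left(-39\right) = \left(16 - \left(2 - \sqrt{8 + 1}\right)\right) \left(-39\right) = \left(16 - \left(2 - \sqrt{9}\right)\right) \left(-39\right) = \left(16 + \left(-2 + 3\right)\right) \left(-39\right) = \left(16 + 1\right) \left(-39\right) = 17 \left(-39\right) = -663$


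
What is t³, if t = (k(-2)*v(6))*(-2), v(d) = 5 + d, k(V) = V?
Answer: 85184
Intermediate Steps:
t = 44 (t = -2*(5 + 6)*(-2) = -2*11*(-2) = -22*(-2) = 44)
t³ = 44³ = 85184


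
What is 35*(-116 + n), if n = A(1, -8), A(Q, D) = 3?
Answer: -3955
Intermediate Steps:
n = 3
35*(-116 + n) = 35*(-116 + 3) = 35*(-113) = -3955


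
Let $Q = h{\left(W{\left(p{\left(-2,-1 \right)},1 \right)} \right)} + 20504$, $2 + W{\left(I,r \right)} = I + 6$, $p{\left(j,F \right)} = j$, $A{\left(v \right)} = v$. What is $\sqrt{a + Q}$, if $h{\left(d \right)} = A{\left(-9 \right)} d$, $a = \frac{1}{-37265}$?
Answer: $\frac{3 \sqrt{3160944783565}}{37265} \approx 143.13$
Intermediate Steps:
$a = - \frac{1}{37265} \approx -2.6835 \cdot 10^{-5}$
$W{\left(I,r \right)} = 4 + I$ ($W{\left(I,r \right)} = -2 + \left(I + 6\right) = -2 + \left(6 + I\right) = 4 + I$)
$h{\left(d \right)} = - 9 d$
$Q = 20486$ ($Q = - 9 \left(4 - 2\right) + 20504 = \left(-9\right) 2 + 20504 = -18 + 20504 = 20486$)
$\sqrt{a + Q} = \sqrt{- \frac{1}{37265} + 20486} = \sqrt{\frac{763410789}{37265}} = \frac{3 \sqrt{3160944783565}}{37265}$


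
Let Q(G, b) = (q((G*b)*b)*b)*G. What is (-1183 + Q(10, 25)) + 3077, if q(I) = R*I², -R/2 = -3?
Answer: 58593751894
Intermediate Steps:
R = 6 (R = -2*(-3) = 6)
q(I) = 6*I²
Q(G, b) = 6*G³*b⁵ (Q(G, b) = ((6*((G*b)*b)²)*b)*G = ((6*(G*b²)²)*b)*G = ((6*(G²*b⁴))*b)*G = ((6*G²*b⁴)*b)*G = (6*G²*b⁵)*G = 6*G³*b⁵)
(-1183 + Q(10, 25)) + 3077 = (-1183 + 6*10³*25⁵) + 3077 = (-1183 + 6*1000*9765625) + 3077 = (-1183 + 58593750000) + 3077 = 58593748817 + 3077 = 58593751894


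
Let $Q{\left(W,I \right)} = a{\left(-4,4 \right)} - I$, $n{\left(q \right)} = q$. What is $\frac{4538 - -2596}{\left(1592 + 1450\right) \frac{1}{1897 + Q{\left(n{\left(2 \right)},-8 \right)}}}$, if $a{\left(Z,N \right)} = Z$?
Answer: $\frac{2260289}{507} \approx 4458.2$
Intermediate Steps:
$Q{\left(W,I \right)} = -4 - I$
$\frac{4538 - -2596}{\left(1592 + 1450\right) \frac{1}{1897 + Q{\left(n{\left(2 \right)},-8 \right)}}} = \frac{4538 - -2596}{\left(1592 + 1450\right) \frac{1}{1897 - -4}} = \frac{4538 + 2596}{3042 \frac{1}{1897 + \left(-4 + 8\right)}} = \frac{7134}{3042 \frac{1}{1897 + 4}} = \frac{7134}{3042 \cdot \frac{1}{1901}} = \frac{7134}{\frac{3042}{1901}} = 7134 \cdot \frac{1901}{3042} = \frac{2260289}{507}$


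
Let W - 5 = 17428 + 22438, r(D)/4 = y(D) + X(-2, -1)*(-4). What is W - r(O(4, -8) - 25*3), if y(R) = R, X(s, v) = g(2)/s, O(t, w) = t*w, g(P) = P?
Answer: 40283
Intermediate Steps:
X(s, v) = 2/s
r(D) = 16 + 4*D (r(D) = 4*(D + (2/(-2))*(-4)) = 4*(D + (2*(-½))*(-4)) = 4*(D - 1*(-4)) = 4*(D + 4) = 4*(4 + D) = 16 + 4*D)
W = 39871 (W = 5 + (17428 + 22438) = 5 + 39866 = 39871)
W - r(O(4, -8) - 25*3) = 39871 - (16 + 4*(4*(-8) - 25*3)) = 39871 - (16 + 4*(-32 - 1*75)) = 39871 - (16 + 4*(-32 - 75)) = 39871 - (16 + 4*(-107)) = 39871 - (16 - 428) = 39871 - 1*(-412) = 39871 + 412 = 40283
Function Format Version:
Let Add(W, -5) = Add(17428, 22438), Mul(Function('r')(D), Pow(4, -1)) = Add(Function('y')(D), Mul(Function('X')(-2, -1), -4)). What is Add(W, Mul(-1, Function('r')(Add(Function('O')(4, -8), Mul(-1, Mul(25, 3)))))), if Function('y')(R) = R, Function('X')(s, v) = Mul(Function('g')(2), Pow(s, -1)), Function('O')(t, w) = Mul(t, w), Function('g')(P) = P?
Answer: 40283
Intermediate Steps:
Function('X')(s, v) = Mul(2, Pow(s, -1))
Function('r')(D) = Add(16, Mul(4, D)) (Function('r')(D) = Mul(4, Add(D, Mul(Mul(2, Pow(-2, -1)), -4))) = Mul(4, Add(D, Mul(Mul(2, Rational(-1, 2)), -4))) = Mul(4, Add(D, Mul(-1, -4))) = Mul(4, Add(D, 4)) = Mul(4, Add(4, D)) = Add(16, Mul(4, D)))
W = 39871 (W = Add(5, Add(17428, 22438)) = Add(5, 39866) = 39871)
Add(W, Mul(-1, Function('r')(Add(Function('O')(4, -8), Mul(-1, Mul(25, 3)))))) = Add(39871, Mul(-1, Add(16, Mul(4, Add(Mul(4, -8), Mul(-1, Mul(25, 3))))))) = Add(39871, Mul(-1, Add(16, Mul(4, Add(-32, Mul(-1, 75)))))) = Add(39871, Mul(-1, Add(16, Mul(4, Add(-32, -75))))) = Add(39871, Mul(-1, Add(16, Mul(4, -107)))) = Add(39871, Mul(-1, Add(16, -428))) = Add(39871, Mul(-1, -412)) = Add(39871, 412) = 40283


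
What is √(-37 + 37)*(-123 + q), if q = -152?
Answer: 0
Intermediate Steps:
√(-37 + 37)*(-123 + q) = √(-37 + 37)*(-123 - 152) = √0*(-275) = 0*(-275) = 0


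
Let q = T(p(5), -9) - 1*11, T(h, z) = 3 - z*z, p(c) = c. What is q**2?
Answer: 7921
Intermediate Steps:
T(h, z) = 3 - z**2
q = -89 (q = (3 - 1*(-9)**2) - 1*11 = (3 - 1*81) - 11 = (3 - 81) - 11 = -78 - 11 = -89)
q**2 = (-89)**2 = 7921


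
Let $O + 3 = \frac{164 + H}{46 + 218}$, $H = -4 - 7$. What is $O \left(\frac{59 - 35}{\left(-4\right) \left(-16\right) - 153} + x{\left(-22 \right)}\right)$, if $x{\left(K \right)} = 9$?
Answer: $- \frac{165501}{7832} \approx -21.131$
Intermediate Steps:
$H = -11$ ($H = -4 - 7 = -11$)
$O = - \frac{213}{88}$ ($O = -3 + \frac{164 - 11}{46 + 218} = -3 + \frac{153}{264} = -3 + 153 \cdot \frac{1}{264} = -3 + \frac{51}{88} = - \frac{213}{88} \approx -2.4205$)
$O \left(\frac{59 - 35}{\left(-4\right) \left(-16\right) - 153} + x{\left(-22 \right)}\right) = - \frac{213 \left(\frac{59 - 35}{\left(-4\right) \left(-16\right) - 153} + 9\right)}{88} = - \frac{213 \left(\frac{24}{64 - 153} + 9\right)}{88} = - \frac{213 \left(\frac{24}{-89} + 9\right)}{88} = - \frac{213 \left(24 \left(- \frac{1}{89}\right) + 9\right)}{88} = - \frac{213 \left(- \frac{24}{89} + 9\right)}{88} = \left(- \frac{213}{88}\right) \frac{777}{89} = - \frac{165501}{7832}$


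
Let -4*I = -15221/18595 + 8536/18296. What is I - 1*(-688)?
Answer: 58524313421/85053530 ≈ 688.09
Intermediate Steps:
I = 7484781/85053530 (I = -(-15221/18595 + 8536/18296)/4 = -(-15221*1/18595 + 8536*(1/18296))/4 = -(-15221/18595 + 1067/2287)/4 = -¼*(-14969562/42526765) = 7484781/85053530 ≈ 0.088001)
I - 1*(-688) = 7484781/85053530 - 1*(-688) = 7484781/85053530 + 688 = 58524313421/85053530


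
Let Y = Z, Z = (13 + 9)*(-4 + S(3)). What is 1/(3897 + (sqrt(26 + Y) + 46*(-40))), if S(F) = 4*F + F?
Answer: 2057/4230981 - 2*sqrt(67)/4230981 ≈ 0.00048231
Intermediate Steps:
S(F) = 5*F
Z = 242 (Z = (13 + 9)*(-4 + 5*3) = 22*(-4 + 15) = 22*11 = 242)
Y = 242
1/(3897 + (sqrt(26 + Y) + 46*(-40))) = 1/(3897 + (sqrt(26 + 242) + 46*(-40))) = 1/(3897 + (sqrt(268) - 1840)) = 1/(3897 + (2*sqrt(67) - 1840)) = 1/(3897 + (-1840 + 2*sqrt(67))) = 1/(2057 + 2*sqrt(67))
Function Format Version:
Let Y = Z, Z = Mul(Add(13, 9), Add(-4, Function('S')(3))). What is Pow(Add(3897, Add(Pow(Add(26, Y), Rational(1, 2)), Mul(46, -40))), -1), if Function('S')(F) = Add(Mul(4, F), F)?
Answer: Add(Rational(2057, 4230981), Mul(Rational(-2, 4230981), Pow(67, Rational(1, 2)))) ≈ 0.00048231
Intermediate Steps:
Function('S')(F) = Mul(5, F)
Z = 242 (Z = Mul(Add(13, 9), Add(-4, Mul(5, 3))) = Mul(22, Add(-4, 15)) = Mul(22, 11) = 242)
Y = 242
Pow(Add(3897, Add(Pow(Add(26, Y), Rational(1, 2)), Mul(46, -40))), -1) = Pow(Add(3897, Add(Pow(Add(26, 242), Rational(1, 2)), Mul(46, -40))), -1) = Pow(Add(3897, Add(Pow(268, Rational(1, 2)), -1840)), -1) = Pow(Add(3897, Add(Mul(2, Pow(67, Rational(1, 2))), -1840)), -1) = Pow(Add(3897, Add(-1840, Mul(2, Pow(67, Rational(1, 2))))), -1) = Pow(Add(2057, Mul(2, Pow(67, Rational(1, 2)))), -1)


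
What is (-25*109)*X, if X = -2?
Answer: 5450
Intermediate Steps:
(-25*109)*X = -25*109*(-2) = -2725*(-2) = 5450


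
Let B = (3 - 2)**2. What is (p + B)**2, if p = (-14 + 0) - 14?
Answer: 729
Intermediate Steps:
p = -28 (p = -14 - 14 = -28)
B = 1 (B = 1**2 = 1)
(p + B)**2 = (-28 + 1)**2 = (-27)**2 = 729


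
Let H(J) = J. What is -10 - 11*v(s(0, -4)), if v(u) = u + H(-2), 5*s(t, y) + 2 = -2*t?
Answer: 82/5 ≈ 16.400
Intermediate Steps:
s(t, y) = -⅖ - 2*t/5 (s(t, y) = -⅖ + (-2*t)/5 = -⅖ - 2*t/5)
v(u) = -2 + u (v(u) = u - 2 = -2 + u)
-10 - 11*v(s(0, -4)) = -10 - 11*(-2 + (-⅖ - ⅖*0)) = -10 - 11*(-2 + (-⅖ + 0)) = -10 - 11*(-2 - ⅖) = -10 - 11*(-12/5) = -10 + 132/5 = 82/5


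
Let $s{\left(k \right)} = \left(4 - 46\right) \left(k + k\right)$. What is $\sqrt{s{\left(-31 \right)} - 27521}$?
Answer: $i \sqrt{24917} \approx 157.85 i$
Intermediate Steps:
$s{\left(k \right)} = - 84 k$ ($s{\left(k \right)} = - 42 \cdot 2 k = - 84 k$)
$\sqrt{s{\left(-31 \right)} - 27521} = \sqrt{\left(-84\right) \left(-31\right) - 27521} = \sqrt{2604 - 27521} = \sqrt{-24917} = i \sqrt{24917}$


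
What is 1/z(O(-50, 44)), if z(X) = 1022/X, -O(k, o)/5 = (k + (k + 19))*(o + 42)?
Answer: 17415/511 ≈ 34.080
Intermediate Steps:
O(k, o) = -5*(19 + 2*k)*(42 + o) (O(k, o) = -5*(k + (k + 19))*(o + 42) = -5*(k + (19 + k))*(42 + o) = -5*(19 + 2*k)*(42 + o))
1/z(O(-50, 44)) = 1/(1022/(-3990 - 420*(-50) - 95*44 - 10*(-50)*44)) = 1/(1022/(-3990 + 21000 - 4180 + 22000)) = 1/(1022/34830) = 1/(1022*(1/34830)) = 1/(511/17415) = 17415/511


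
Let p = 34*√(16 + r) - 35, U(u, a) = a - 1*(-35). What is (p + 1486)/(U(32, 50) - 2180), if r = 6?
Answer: -1451/2095 - 34*√22/2095 ≈ -0.76872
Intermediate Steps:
U(u, a) = 35 + a (U(u, a) = a + 35 = 35 + a)
p = -35 + 34*√22 (p = 34*√(16 + 6) - 35 = 34*√22 - 35 = -35 + 34*√22 ≈ 124.47)
(p + 1486)/(U(32, 50) - 2180) = ((-35 + 34*√22) + 1486)/((35 + 50) - 2180) = (1451 + 34*√22)/(85 - 2180) = (1451 + 34*√22)/(-2095) = (1451 + 34*√22)*(-1/2095) = -1451/2095 - 34*√22/2095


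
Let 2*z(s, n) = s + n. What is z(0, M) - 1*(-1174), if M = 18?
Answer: 1183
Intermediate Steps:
z(s, n) = n/2 + s/2 (z(s, n) = (s + n)/2 = (n + s)/2 = n/2 + s/2)
z(0, M) - 1*(-1174) = ((½)*18 + (½)*0) - 1*(-1174) = (9 + 0) + 1174 = 9 + 1174 = 1183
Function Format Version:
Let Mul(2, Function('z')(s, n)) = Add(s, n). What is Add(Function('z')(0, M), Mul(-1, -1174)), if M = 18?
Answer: 1183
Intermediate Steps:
Function('z')(s, n) = Add(Mul(Rational(1, 2), n), Mul(Rational(1, 2), s)) (Function('z')(s, n) = Mul(Rational(1, 2), Add(s, n)) = Mul(Rational(1, 2), Add(n, s)) = Add(Mul(Rational(1, 2), n), Mul(Rational(1, 2), s)))
Add(Function('z')(0, M), Mul(-1, -1174)) = Add(Add(Mul(Rational(1, 2), 18), Mul(Rational(1, 2), 0)), Mul(-1, -1174)) = Add(Add(9, 0), 1174) = Add(9, 1174) = 1183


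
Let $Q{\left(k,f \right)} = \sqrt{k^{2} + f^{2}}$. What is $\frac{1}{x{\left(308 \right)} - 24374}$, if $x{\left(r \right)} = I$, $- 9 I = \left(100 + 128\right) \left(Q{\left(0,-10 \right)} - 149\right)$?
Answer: $- \frac{3}{62558} \approx -4.7955 \cdot 10^{-5}$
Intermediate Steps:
$Q{\left(k,f \right)} = \sqrt{f^{2} + k^{2}}$
$I = \frac{10564}{3}$ ($I = - \frac{\left(100 + 128\right) \left(\sqrt{\left(-10\right)^{2} + 0^{2}} - 149\right)}{9} = - \frac{228 \left(\sqrt{100 + 0} - 149\right)}{9} = - \frac{228 \left(\sqrt{100} - 149\right)}{9} = - \frac{228 \left(10 - 149\right)}{9} = - \frac{228 \left(-139\right)}{9} = \left(- \frac{1}{9}\right) \left(-31692\right) = \frac{10564}{3} \approx 3521.3$)
$x{\left(r \right)} = \frac{10564}{3}$
$\frac{1}{x{\left(308 \right)} - 24374} = \frac{1}{\frac{10564}{3} - 24374} = \frac{1}{- \frac{62558}{3}} = - \frac{3}{62558}$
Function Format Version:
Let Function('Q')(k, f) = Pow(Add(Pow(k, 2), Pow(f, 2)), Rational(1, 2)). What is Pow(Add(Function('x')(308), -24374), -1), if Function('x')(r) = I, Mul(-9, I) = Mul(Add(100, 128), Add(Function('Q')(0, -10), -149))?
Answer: Rational(-3, 62558) ≈ -4.7955e-5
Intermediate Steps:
Function('Q')(k, f) = Pow(Add(Pow(f, 2), Pow(k, 2)), Rational(1, 2))
I = Rational(10564, 3) (I = Mul(Rational(-1, 9), Mul(Add(100, 128), Add(Pow(Add(Pow(-10, 2), Pow(0, 2)), Rational(1, 2)), -149))) = Mul(Rational(-1, 9), Mul(228, Add(Pow(Add(100, 0), Rational(1, 2)), -149))) = Mul(Rational(-1, 9), Mul(228, Add(Pow(100, Rational(1, 2)), -149))) = Mul(Rational(-1, 9), Mul(228, Add(10, -149))) = Mul(Rational(-1, 9), Mul(228, -139)) = Mul(Rational(-1, 9), -31692) = Rational(10564, 3) ≈ 3521.3)
Function('x')(r) = Rational(10564, 3)
Pow(Add(Function('x')(308), -24374), -1) = Pow(Add(Rational(10564, 3), -24374), -1) = Pow(Rational(-62558, 3), -1) = Rational(-3, 62558)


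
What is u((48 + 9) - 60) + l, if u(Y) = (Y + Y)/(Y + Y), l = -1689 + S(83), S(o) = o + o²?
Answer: 5284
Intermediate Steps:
l = 5283 (l = -1689 + 83*(1 + 83) = -1689 + 83*84 = -1689 + 6972 = 5283)
u(Y) = 1 (u(Y) = (2*Y)/((2*Y)) = (2*Y)*(1/(2*Y)) = 1)
u((48 + 9) - 60) + l = 1 + 5283 = 5284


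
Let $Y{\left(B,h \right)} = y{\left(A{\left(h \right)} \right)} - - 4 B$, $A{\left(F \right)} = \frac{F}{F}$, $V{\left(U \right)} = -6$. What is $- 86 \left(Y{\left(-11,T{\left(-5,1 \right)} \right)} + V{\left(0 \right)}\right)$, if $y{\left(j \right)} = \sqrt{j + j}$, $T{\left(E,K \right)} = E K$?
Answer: $4300 - 86 \sqrt{2} \approx 4178.4$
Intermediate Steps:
$A{\left(F \right)} = 1$
$y{\left(j \right)} = \sqrt{2} \sqrt{j}$ ($y{\left(j \right)} = \sqrt{2 j} = \sqrt{2} \sqrt{j}$)
$Y{\left(B,h \right)} = \sqrt{2} + 4 B$ ($Y{\left(B,h \right)} = \sqrt{2} \sqrt{1} - - 4 B = \sqrt{2} \cdot 1 + 4 B = \sqrt{2} + 4 B$)
$- 86 \left(Y{\left(-11,T{\left(-5,1 \right)} \right)} + V{\left(0 \right)}\right) = - 86 \left(\left(\sqrt{2} + 4 \left(-11\right)\right) - 6\right) = - 86 \left(\left(\sqrt{2} - 44\right) - 6\right) = - 86 \left(\left(-44 + \sqrt{2}\right) - 6\right) = - 86 \left(-50 + \sqrt{2}\right) = 4300 - 86 \sqrt{2}$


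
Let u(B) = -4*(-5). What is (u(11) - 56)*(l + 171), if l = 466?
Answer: -22932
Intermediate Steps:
u(B) = 20
(u(11) - 56)*(l + 171) = (20 - 56)*(466 + 171) = -36*637 = -22932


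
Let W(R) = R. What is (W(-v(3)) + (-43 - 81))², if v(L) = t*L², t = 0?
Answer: 15376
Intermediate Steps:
v(L) = 0 (v(L) = 0*L² = 0)
(W(-v(3)) + (-43 - 81))² = (-1*0 + (-43 - 81))² = (0 - 124)² = (-124)² = 15376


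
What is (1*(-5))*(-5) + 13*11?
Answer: 168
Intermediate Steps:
(1*(-5))*(-5) + 13*11 = -5*(-5) + 143 = 25 + 143 = 168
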